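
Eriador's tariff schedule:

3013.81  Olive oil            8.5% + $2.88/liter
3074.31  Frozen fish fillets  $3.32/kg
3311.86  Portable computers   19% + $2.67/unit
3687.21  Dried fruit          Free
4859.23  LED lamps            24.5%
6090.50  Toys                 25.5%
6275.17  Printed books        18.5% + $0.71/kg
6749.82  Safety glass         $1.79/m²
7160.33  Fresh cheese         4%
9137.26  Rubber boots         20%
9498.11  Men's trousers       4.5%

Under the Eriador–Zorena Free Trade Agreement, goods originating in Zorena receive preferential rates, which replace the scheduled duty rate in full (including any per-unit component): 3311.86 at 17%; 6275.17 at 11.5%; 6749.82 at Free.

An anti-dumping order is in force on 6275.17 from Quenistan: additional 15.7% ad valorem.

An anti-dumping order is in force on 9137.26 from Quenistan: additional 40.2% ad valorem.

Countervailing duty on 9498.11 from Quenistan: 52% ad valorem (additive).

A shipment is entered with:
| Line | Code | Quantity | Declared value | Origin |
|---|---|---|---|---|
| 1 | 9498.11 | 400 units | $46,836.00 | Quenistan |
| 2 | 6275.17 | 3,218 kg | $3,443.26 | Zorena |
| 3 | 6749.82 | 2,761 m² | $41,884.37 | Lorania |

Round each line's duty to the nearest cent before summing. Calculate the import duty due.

Line 1 (9498.11, Quenistan, 400 units, $46,836.00):
Base rate for 9498.11 is 4.5%.
Additional duty on 9498.11 from Quenistan: +52%. Applied ad valorem rate: 4.5% + 52% = 56.5%.
Duty = $46,836.00 × 56.5% = $26,462.34.
Line 2 (6275.17, Zorena, 3,218 kg, $3,443.26):
Base rate for 6275.17 is 18.5% + $0.71/kg.
Origin Zorena qualifies under the Eriador–Zorena agreement and 6275.17 is covered: preferential rate 11.5% applies instead.
The additional-duty order on 6275.17 targets Quenistan, not Zorena; it does not apply.
Duty = $3,443.26 × 11.5% = $395.97.
Line 3 (6749.82, Lorania, 2,761 m², $41,884.37):
Base rate for 6749.82 is $1.79/m².
6749.82 has an FTA preferential rate, but origin Lorania is not Zorena; base rate stands.
Duty = 2,761 × $1.79 = $4,942.19.
Total = $26,462.34 + $395.97 + $4,942.19 = $31,800.50.

$31,800.50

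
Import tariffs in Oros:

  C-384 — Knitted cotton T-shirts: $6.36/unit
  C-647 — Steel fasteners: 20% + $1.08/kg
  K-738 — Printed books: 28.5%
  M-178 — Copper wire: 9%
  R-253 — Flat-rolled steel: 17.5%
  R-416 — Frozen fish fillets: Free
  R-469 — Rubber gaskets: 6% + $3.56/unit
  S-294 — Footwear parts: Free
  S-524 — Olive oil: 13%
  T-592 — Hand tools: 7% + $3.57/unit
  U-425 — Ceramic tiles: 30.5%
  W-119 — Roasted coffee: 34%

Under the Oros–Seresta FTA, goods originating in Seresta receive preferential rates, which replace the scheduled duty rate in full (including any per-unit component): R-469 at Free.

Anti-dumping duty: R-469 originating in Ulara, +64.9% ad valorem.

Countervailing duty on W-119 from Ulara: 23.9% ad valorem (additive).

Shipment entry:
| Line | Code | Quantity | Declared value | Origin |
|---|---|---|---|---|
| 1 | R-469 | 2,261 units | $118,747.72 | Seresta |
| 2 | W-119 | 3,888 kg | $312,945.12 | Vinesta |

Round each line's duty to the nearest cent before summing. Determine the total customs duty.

$106,401.34

Line 1 (R-469, Seresta, 2,261 units, $118,747.72):
Base rate for R-469 is 6% + $3.56/unit.
Origin Seresta qualifies under the Oros–Seresta agreement and R-469 is covered: preferential rate Free applies instead.
The additional-duty order on R-469 targets Ulara, not Seresta; it does not apply.
Duty = $118,747.72 × 0% = $0.00.
Line 2 (W-119, Vinesta, 3,888 kg, $312,945.12):
Base rate for W-119 is 34%.
The additional-duty order on W-119 targets Ulara, not Vinesta; it does not apply.
Duty = $312,945.12 × 34% = $106,401.34.
Total = $0.00 + $106,401.34 = $106,401.34.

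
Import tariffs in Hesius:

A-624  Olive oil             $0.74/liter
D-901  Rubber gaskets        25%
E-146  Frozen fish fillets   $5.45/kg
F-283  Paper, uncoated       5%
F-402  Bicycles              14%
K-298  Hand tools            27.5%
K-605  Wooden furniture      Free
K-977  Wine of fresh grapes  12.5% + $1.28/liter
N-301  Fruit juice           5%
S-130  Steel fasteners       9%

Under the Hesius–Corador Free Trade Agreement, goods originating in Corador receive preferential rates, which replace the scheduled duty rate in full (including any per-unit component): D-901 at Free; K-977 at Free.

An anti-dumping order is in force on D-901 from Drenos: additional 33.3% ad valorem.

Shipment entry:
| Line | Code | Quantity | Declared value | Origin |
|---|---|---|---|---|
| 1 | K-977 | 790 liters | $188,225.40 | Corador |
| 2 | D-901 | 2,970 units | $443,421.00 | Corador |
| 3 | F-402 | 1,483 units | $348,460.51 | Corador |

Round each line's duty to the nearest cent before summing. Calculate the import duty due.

Line 1 (K-977, Corador, 790 liters, $188,225.40):
Base rate for K-977 is 12.5% + $1.28/liter.
Origin Corador qualifies under the Hesius–Corador agreement and K-977 is covered: preferential rate Free applies instead.
Duty = $188,225.40 × 0% = $0.00.
Line 2 (D-901, Corador, 2,970 units, $443,421.00):
Base rate for D-901 is 25%.
Origin Corador qualifies under the Hesius–Corador agreement and D-901 is covered: preferential rate Free applies instead.
The additional-duty order on D-901 targets Drenos, not Corador; it does not apply.
Duty = $443,421.00 × 0% = $0.00.
Line 3 (F-402, Corador, 1,483 units, $348,460.51):
Base rate for F-402 is 14%.
Origin Corador is the FTA partner but F-402 is not on the preference list; base rate stands.
Duty = $348,460.51 × 14% = $48,784.47.
Total = $0.00 + $0.00 + $48,784.47 = $48,784.47.

$48,784.47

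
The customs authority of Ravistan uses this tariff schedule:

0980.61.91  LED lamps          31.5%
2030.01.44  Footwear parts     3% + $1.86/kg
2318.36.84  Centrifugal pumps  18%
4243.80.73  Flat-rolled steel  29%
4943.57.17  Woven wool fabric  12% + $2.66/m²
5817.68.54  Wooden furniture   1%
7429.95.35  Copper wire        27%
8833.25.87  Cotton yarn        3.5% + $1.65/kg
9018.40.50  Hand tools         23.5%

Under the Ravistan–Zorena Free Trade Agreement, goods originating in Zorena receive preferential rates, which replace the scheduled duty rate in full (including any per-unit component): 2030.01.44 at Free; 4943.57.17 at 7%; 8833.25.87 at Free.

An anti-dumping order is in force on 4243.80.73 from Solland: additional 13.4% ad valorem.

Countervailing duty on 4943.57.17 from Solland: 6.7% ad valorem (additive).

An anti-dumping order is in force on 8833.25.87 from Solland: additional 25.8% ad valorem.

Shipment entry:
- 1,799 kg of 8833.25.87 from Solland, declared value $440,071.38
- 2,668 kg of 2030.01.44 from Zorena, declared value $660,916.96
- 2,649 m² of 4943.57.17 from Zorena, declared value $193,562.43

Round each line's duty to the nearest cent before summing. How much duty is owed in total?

Line 1 (8833.25.87, Solland, 1,799 kg, $440,071.38):
Base rate for 8833.25.87 is 3.5% + $1.65/kg.
8833.25.87 has an FTA preferential rate, but origin Solland is not Zorena; base rate stands.
Additional duty on 8833.25.87 from Solland: +25.8%. Applied ad valorem rate: 3.5% + 25.8% = 29.3%.
Duty = $440,071.38 × 29.3% + 1,799 × $1.65 = $131,909.26.
Line 2 (2030.01.44, Zorena, 2,668 kg, $660,916.96):
Base rate for 2030.01.44 is 3% + $1.86/kg.
Origin Zorena qualifies under the Ravistan–Zorena agreement and 2030.01.44 is covered: preferential rate Free applies instead.
Duty = $660,916.96 × 0% = $0.00.
Line 3 (4943.57.17, Zorena, 2,649 m², $193,562.43):
Base rate for 4943.57.17 is 12% + $2.66/m².
Origin Zorena qualifies under the Ravistan–Zorena agreement and 4943.57.17 is covered: preferential rate 7% applies instead.
The additional-duty order on 4943.57.17 targets Solland, not Zorena; it does not apply.
Duty = $193,562.43 × 7% = $13,549.37.
Total = $131,909.26 + $0.00 + $13,549.37 = $145,458.63.

$145,458.63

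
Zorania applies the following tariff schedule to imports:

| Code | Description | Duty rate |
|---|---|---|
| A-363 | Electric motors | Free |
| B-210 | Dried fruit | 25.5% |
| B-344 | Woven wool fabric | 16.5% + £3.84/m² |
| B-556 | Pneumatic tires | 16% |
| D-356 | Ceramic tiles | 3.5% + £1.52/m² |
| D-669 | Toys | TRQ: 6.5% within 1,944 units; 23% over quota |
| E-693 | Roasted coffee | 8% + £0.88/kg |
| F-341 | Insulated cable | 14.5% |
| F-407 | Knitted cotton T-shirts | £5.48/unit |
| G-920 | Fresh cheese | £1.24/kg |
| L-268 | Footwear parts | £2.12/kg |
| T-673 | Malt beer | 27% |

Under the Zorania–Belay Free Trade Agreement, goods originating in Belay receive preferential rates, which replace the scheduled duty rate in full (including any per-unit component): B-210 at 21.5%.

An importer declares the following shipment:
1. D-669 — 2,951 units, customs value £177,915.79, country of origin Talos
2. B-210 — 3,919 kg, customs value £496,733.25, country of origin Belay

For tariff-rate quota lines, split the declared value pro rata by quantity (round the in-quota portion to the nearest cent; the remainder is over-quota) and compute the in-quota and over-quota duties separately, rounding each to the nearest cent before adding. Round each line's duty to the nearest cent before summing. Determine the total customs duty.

£128,379.66

Line 1 (D-669, Talos, 2,951 units, £177,915.79):
Code D-669 is under a tariff-rate quota (threshold 1,944 units). In-quota: 1,944 units at 6.5%; over-quota: 1,007 units at 23%.
Pro-rata value split: in-quota = £177,915.79 × 1,944/2,951 = £117,203.76; over-quota = £177,915.79 − £117,203.76 = £60,712.03.
In-quota duty = £117,203.76 × 6.5% = £7,618.24. Over-quota duty = £60,712.03 × 23% = £13,963.77.
Line duty = £7,618.24 + £13,963.77 = £21,582.01.
Line 2 (B-210, Belay, 3,919 kg, £496,733.25):
Base rate for B-210 is 25.5%.
Origin Belay qualifies under the Zorania–Belay agreement and B-210 is covered: preferential rate 21.5% applies instead.
Duty = £496,733.25 × 21.5% = £106,797.65.
Total = £21,582.01 + £106,797.65 = £128,379.66.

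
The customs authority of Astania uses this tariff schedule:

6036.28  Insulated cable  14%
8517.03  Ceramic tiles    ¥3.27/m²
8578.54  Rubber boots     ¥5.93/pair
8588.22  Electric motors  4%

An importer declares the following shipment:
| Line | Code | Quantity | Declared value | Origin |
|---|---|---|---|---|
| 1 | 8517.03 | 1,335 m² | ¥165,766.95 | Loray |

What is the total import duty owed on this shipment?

¥4,365.45

Line 1 (8517.03, Loray, 1,335 m², ¥165,766.95):
Base rate for 8517.03 is ¥3.27/m².
Duty = 1,335 × ¥3.27 = ¥4,365.45.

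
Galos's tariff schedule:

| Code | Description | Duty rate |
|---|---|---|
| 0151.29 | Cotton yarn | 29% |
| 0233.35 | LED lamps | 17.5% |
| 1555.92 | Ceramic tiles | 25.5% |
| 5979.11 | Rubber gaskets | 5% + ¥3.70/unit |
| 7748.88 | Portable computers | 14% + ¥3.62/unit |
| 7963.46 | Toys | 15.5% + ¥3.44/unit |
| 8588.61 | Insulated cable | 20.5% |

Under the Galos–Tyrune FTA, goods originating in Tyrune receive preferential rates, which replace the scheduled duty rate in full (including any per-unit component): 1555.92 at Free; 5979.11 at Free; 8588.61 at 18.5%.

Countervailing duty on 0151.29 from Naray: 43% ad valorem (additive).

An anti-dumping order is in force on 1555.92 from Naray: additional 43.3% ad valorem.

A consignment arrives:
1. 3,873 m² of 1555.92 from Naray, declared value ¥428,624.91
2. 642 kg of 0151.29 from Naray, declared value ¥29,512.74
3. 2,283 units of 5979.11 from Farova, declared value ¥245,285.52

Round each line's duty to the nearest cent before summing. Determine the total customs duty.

Line 1 (1555.92, Naray, 3,873 m², ¥428,624.91):
Base rate for 1555.92 is 25.5%.
1555.92 has an FTA preferential rate, but origin Naray is not Tyrune; base rate stands.
Additional duty on 1555.92 from Naray: +43.3%. Applied ad valorem rate: 25.5% + 43.3% = 68.8%.
Duty = ¥428,624.91 × 68.8% = ¥294,893.94.
Line 2 (0151.29, Naray, 642 kg, ¥29,512.74):
Base rate for 0151.29 is 29%.
Additional duty on 0151.29 from Naray: +43%. Applied ad valorem rate: 29% + 43% = 72%.
Duty = ¥29,512.74 × 72% = ¥21,249.17.
Line 3 (5979.11, Farova, 2,283 units, ¥245,285.52):
Base rate for 5979.11 is 5% + ¥3.70/unit.
5979.11 has an FTA preferential rate, but origin Farova is not Tyrune; base rate stands.
Duty = ¥245,285.52 × 5% + 2,283 × ¥3.70 = ¥20,711.38.
Total = ¥294,893.94 + ¥21,249.17 + ¥20,711.38 = ¥336,854.49.

¥336,854.49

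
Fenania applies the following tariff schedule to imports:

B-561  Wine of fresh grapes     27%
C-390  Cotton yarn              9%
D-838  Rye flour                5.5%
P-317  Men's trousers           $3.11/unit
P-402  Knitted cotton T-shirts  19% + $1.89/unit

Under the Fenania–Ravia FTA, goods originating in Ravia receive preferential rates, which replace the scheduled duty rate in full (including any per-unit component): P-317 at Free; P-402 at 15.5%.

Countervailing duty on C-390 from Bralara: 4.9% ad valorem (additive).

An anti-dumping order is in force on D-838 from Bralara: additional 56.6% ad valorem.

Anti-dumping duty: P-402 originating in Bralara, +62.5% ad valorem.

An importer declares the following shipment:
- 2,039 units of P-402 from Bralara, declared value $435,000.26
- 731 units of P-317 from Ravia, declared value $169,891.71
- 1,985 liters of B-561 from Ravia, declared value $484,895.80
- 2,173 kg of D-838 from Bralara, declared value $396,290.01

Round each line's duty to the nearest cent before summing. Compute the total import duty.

Line 1 (P-402, Bralara, 2,039 units, $435,000.26):
Base rate for P-402 is 19% + $1.89/unit.
P-402 has an FTA preferential rate, but origin Bralara is not Ravia; base rate stands.
Additional duty on P-402 from Bralara: +62.5%. Applied ad valorem rate: 19% + 62.5% = 81.5%.
Duty = $435,000.26 × 81.5% + 2,039 × $1.89 = $358,378.92.
Line 2 (P-317, Ravia, 731 units, $169,891.71):
Base rate for P-317 is $3.11/unit.
Origin Ravia qualifies under the Fenania–Ravia agreement and P-317 is covered: preferential rate Free applies instead.
Duty = $169,891.71 × 0% = $0.00.
Line 3 (B-561, Ravia, 1,985 liters, $484,895.80):
Base rate for B-561 is 27%.
Origin Ravia is the FTA partner but B-561 is not on the preference list; base rate stands.
Duty = $484,895.80 × 27% = $130,921.87.
Line 4 (D-838, Bralara, 2,173 kg, $396,290.01):
Base rate for D-838 is 5.5%.
Additional duty on D-838 from Bralara: +56.6%. Applied ad valorem rate: 5.5% + 56.6% = 62.1%.
Duty = $396,290.01 × 62.1% = $246,096.10.
Total = $358,378.92 + $0.00 + $130,921.87 + $246,096.10 = $735,396.89.

$735,396.89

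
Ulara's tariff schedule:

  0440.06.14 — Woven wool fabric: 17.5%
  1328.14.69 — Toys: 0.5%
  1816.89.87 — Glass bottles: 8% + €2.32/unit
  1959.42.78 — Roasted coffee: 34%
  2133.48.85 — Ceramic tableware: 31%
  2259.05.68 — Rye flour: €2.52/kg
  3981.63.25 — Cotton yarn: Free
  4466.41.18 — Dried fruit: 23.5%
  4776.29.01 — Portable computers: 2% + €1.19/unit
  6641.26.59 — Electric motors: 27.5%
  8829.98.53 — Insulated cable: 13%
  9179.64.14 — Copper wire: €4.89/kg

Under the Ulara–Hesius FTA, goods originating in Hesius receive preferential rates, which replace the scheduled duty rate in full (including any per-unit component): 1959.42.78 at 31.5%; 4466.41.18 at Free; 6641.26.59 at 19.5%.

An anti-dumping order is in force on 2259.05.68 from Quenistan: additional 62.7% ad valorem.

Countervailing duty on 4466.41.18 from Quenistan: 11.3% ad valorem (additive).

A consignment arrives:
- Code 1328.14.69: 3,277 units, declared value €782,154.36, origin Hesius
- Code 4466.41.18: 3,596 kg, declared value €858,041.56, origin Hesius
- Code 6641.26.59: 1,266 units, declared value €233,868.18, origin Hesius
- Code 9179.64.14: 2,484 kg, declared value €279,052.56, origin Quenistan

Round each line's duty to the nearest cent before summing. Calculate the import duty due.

€61,661.83

Line 1 (1328.14.69, Hesius, 3,277 units, €782,154.36):
Base rate for 1328.14.69 is 0.5%.
Origin Hesius is the FTA partner but 1328.14.69 is not on the preference list; base rate stands.
Duty = €782,154.36 × 0.5% = €3,910.77.
Line 2 (4466.41.18, Hesius, 3,596 kg, €858,041.56):
Base rate for 4466.41.18 is 23.5%.
Origin Hesius qualifies under the Ulara–Hesius agreement and 4466.41.18 is covered: preferential rate Free applies instead.
The additional-duty order on 4466.41.18 targets Quenistan, not Hesius; it does not apply.
Duty = €858,041.56 × 0% = €0.00.
Line 3 (6641.26.59, Hesius, 1,266 units, €233,868.18):
Base rate for 6641.26.59 is 27.5%.
Origin Hesius qualifies under the Ulara–Hesius agreement and 6641.26.59 is covered: preferential rate 19.5% applies instead.
Duty = €233,868.18 × 19.5% = €45,604.30.
Line 4 (9179.64.14, Quenistan, 2,484 kg, €279,052.56):
Base rate for 9179.64.14 is €4.89/kg.
Duty = 2,484 × €4.89 = €12,146.76.
Total = €3,910.77 + €0.00 + €45,604.30 + €12,146.76 = €61,661.83.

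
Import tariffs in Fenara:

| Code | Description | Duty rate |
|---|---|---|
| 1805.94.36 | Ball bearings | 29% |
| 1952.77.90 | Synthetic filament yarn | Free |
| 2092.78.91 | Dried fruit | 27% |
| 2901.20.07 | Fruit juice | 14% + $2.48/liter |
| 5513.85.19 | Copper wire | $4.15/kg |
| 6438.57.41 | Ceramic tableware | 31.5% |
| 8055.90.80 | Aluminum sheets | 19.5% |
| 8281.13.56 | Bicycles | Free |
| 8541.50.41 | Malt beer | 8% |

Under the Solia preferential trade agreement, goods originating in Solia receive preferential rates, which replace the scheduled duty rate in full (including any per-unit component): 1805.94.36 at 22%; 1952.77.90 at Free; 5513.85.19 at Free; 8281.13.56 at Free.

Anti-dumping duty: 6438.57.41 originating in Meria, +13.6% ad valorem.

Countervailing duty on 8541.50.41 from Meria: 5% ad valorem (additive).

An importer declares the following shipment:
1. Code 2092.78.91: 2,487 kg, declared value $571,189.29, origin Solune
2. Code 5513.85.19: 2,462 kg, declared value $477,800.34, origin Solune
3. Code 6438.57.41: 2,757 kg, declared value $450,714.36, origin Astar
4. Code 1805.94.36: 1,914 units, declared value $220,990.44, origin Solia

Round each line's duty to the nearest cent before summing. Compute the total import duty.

$355,031.33

Line 1 (2092.78.91, Solune, 2,487 kg, $571,189.29):
Base rate for 2092.78.91 is 27%.
Duty = $571,189.29 × 27% = $154,221.11.
Line 2 (5513.85.19, Solune, 2,462 kg, $477,800.34):
Base rate for 5513.85.19 is $4.15/kg.
5513.85.19 has an FTA preferential rate, but origin Solune is not Solia; base rate stands.
Duty = 2,462 × $4.15 = $10,217.30.
Line 3 (6438.57.41, Astar, 2,757 kg, $450,714.36):
Base rate for 6438.57.41 is 31.5%.
The additional-duty order on 6438.57.41 targets Meria, not Astar; it does not apply.
Duty = $450,714.36 × 31.5% = $141,975.02.
Line 4 (1805.94.36, Solia, 1,914 units, $220,990.44):
Base rate for 1805.94.36 is 29%.
Origin Solia qualifies under the Fenara–Solia agreement and 1805.94.36 is covered: preferential rate 22% applies instead.
Duty = $220,990.44 × 22% = $48,617.90.
Total = $154,221.11 + $10,217.30 + $141,975.02 + $48,617.90 = $355,031.33.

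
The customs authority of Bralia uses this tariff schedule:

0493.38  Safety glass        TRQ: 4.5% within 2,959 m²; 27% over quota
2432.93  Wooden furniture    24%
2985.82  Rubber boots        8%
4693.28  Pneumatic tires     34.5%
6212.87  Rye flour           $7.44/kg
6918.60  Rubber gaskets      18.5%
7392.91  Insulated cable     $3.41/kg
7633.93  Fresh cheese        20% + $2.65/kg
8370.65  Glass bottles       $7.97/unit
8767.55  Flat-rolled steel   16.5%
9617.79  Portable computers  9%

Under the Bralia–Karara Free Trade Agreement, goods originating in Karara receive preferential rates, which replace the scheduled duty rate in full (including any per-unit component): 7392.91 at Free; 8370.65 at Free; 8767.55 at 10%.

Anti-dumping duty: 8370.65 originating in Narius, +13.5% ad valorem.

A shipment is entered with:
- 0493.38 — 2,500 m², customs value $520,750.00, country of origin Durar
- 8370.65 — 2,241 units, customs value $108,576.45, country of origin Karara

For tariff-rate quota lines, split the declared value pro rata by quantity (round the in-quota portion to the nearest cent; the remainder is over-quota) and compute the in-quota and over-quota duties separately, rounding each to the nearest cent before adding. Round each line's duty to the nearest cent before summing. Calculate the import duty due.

$23,433.75

Line 1 (0493.38, Durar, 2,500 m², $520,750.00):
Code 0493.38 is under a tariff-rate quota (threshold 2,959 m²). Quantity 2,500 m² is within the quota, so the in-quota rate 4.5% applies to the full value.
Duty = $520,750.00 × 4.5% = $23,433.75.
Line 2 (8370.65, Karara, 2,241 units, $108,576.45):
Base rate for 8370.65 is $7.97/unit.
Origin Karara qualifies under the Bralia–Karara agreement and 8370.65 is covered: preferential rate Free applies instead.
The additional-duty order on 8370.65 targets Narius, not Karara; it does not apply.
Duty = $108,576.45 × 0% = $0.00.
Total = $23,433.75 + $0.00 = $23,433.75.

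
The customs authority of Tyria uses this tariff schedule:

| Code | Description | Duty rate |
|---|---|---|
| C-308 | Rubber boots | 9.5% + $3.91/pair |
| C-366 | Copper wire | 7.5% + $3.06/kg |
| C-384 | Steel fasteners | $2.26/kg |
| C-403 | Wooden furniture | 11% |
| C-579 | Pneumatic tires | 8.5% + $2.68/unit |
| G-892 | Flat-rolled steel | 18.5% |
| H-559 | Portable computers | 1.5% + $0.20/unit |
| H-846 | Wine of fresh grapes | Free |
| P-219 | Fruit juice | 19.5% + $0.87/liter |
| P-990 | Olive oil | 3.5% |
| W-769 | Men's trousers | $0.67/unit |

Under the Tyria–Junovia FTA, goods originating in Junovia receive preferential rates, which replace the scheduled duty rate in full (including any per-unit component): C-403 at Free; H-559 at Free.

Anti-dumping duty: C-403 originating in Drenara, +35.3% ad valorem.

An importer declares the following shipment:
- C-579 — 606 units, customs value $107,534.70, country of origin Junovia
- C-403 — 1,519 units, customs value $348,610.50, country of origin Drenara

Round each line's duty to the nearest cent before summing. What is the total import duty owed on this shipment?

Line 1 (C-579, Junovia, 606 units, $107,534.70):
Base rate for C-579 is 8.5% + $2.68/unit.
Origin Junovia is the FTA partner but C-579 is not on the preference list; base rate stands.
Duty = $107,534.70 × 8.5% + 606 × $2.68 = $10,764.53.
Line 2 (C-403, Drenara, 1,519 units, $348,610.50):
Base rate for C-403 is 11%.
C-403 has an FTA preferential rate, but origin Drenara is not Junovia; base rate stands.
Additional duty on C-403 from Drenara: +35.3%. Applied ad valorem rate: 11% + 35.3% = 46.3%.
Duty = $348,610.50 × 46.3% = $161,406.66.
Total = $10,764.53 + $161,406.66 = $172,171.19.

$172,171.19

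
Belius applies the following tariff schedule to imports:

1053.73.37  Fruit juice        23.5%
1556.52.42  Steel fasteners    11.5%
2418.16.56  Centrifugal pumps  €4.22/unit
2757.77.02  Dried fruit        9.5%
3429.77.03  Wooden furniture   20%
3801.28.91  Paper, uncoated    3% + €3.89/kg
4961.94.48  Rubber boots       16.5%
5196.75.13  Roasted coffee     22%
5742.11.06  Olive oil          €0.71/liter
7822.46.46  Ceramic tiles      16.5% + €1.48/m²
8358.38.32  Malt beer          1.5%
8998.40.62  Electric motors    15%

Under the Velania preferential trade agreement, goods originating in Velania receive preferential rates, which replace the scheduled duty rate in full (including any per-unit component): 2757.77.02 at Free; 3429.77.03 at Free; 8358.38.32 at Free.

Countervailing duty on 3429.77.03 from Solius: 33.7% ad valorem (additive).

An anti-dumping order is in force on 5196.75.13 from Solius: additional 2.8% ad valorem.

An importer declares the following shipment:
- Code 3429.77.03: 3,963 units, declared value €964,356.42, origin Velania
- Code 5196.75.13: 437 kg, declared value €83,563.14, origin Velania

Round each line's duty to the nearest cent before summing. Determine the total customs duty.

Line 1 (3429.77.03, Velania, 3,963 units, €964,356.42):
Base rate for 3429.77.03 is 20%.
Origin Velania qualifies under the Belius–Velania agreement and 3429.77.03 is covered: preferential rate Free applies instead.
The additional-duty order on 3429.77.03 targets Solius, not Velania; it does not apply.
Duty = €964,356.42 × 0% = €0.00.
Line 2 (5196.75.13, Velania, 437 kg, €83,563.14):
Base rate for 5196.75.13 is 22%.
Origin Velania is the FTA partner but 5196.75.13 is not on the preference list; base rate stands.
The additional-duty order on 5196.75.13 targets Solius, not Velania; it does not apply.
Duty = €83,563.14 × 22% = €18,383.89.
Total = €0.00 + €18,383.89 = €18,383.89.

€18,383.89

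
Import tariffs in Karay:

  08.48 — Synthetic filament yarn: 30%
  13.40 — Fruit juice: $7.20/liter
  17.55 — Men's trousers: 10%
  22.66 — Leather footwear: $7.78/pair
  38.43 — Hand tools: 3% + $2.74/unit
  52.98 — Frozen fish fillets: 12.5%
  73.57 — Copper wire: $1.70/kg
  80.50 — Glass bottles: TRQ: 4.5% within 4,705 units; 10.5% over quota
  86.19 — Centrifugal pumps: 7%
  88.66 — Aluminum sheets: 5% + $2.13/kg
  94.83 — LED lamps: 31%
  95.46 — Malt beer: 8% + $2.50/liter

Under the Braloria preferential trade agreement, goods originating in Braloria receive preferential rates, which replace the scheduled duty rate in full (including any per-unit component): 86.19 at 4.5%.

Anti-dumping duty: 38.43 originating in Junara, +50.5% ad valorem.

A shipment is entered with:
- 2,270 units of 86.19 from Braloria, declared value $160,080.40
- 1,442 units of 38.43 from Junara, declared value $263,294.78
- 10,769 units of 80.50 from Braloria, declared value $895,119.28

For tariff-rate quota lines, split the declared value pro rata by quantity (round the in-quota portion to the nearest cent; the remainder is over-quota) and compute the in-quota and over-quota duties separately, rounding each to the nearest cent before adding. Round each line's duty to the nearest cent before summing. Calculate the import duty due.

Line 1 (86.19, Braloria, 2,270 units, $160,080.40):
Base rate for 86.19 is 7%.
Origin Braloria qualifies under the Karay–Braloria agreement and 86.19 is covered: preferential rate 4.5% applies instead.
Duty = $160,080.40 × 4.5% = $7,203.62.
Line 2 (38.43, Junara, 1,442 units, $263,294.78):
Base rate for 38.43 is 3% + $2.74/unit.
Additional duty on 38.43 from Junara: +50.5%. Applied ad valorem rate: 3% + 50.5% = 53.5%.
Duty = $263,294.78 × 53.5% + 1,442 × $2.74 = $144,813.79.
Line 3 (80.50, Braloria, 10,769 units, $895,119.28):
Code 80.50 is under a tariff-rate quota (threshold 4,705 units). In-quota: 4,705 units at 4.5%; over-quota: 6,064 units at 10.5%.
Pro-rata value split: in-quota = $895,119.28 × 4,705/10,769 = $391,079.60; over-quota = $895,119.28 − $391,079.60 = $504,039.68.
In-quota duty = $391,079.60 × 4.5% = $17,598.58. Over-quota duty = $504,039.68 × 10.5% = $52,924.17.
Line duty = $17,598.58 + $52,924.17 = $70,522.75.
Total = $7,203.62 + $144,813.79 + $70,522.75 = $222,540.16.

$222,540.16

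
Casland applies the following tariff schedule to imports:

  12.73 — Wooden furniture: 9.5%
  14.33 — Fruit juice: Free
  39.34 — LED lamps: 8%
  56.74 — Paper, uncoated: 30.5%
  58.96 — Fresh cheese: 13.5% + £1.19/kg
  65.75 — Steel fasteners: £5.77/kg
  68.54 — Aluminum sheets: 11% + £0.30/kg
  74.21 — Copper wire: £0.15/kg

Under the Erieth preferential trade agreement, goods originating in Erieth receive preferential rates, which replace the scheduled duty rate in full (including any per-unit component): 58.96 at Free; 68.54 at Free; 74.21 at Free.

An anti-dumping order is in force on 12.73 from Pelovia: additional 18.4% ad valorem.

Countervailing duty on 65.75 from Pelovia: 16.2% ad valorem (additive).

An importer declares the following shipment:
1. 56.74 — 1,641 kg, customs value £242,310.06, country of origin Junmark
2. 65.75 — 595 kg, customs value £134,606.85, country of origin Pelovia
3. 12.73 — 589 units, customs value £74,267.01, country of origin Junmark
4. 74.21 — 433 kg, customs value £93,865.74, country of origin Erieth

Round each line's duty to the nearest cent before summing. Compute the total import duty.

Line 1 (56.74, Junmark, 1,641 kg, £242,310.06):
Base rate for 56.74 is 30.5%.
Duty = £242,310.06 × 30.5% = £73,904.57.
Line 2 (65.75, Pelovia, 595 kg, £134,606.85):
Base rate for 65.75 is £5.77/kg.
Additional duty on 65.75 from Pelovia: +16.2% ad valorem. Applied ad valorem rate = 16.2%.
Duty = £134,606.85 × 16.2% + 595 × £5.77 = £25,239.46.
Line 3 (12.73, Junmark, 589 units, £74,267.01):
Base rate for 12.73 is 9.5%.
The additional-duty order on 12.73 targets Pelovia, not Junmark; it does not apply.
Duty = £74,267.01 × 9.5% = £7,055.37.
Line 4 (74.21, Erieth, 433 kg, £93,865.74):
Base rate for 74.21 is £0.15/kg.
Origin Erieth qualifies under the Casland–Erieth agreement and 74.21 is covered: preferential rate Free applies instead.
Duty = £93,865.74 × 0% = £0.00.
Total = £73,904.57 + £25,239.46 + £7,055.37 + £0.00 = £106,199.40.

£106,199.40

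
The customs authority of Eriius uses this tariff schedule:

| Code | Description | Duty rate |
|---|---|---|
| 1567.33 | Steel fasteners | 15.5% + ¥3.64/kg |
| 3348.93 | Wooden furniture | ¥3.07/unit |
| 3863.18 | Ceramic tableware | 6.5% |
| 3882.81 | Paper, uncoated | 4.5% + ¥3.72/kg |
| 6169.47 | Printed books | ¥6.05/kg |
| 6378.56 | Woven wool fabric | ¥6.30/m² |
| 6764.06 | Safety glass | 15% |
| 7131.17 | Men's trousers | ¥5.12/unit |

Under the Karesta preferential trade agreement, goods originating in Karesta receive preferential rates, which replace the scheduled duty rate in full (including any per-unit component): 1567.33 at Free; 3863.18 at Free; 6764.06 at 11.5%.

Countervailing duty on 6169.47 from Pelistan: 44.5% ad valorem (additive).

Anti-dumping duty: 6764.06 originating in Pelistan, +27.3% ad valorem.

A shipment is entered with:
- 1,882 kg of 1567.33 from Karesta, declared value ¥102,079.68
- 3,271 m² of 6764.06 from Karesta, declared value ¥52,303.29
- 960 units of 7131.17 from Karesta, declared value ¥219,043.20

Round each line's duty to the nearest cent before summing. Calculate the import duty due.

¥10,930.08

Line 1 (1567.33, Karesta, 1,882 kg, ¥102,079.68):
Base rate for 1567.33 is 15.5% + ¥3.64/kg.
Origin Karesta qualifies under the Eriius–Karesta agreement and 1567.33 is covered: preferential rate Free applies instead.
Duty = ¥102,079.68 × 0% = ¥0.00.
Line 2 (6764.06, Karesta, 3,271 m², ¥52,303.29):
Base rate for 6764.06 is 15%.
Origin Karesta qualifies under the Eriius–Karesta agreement and 6764.06 is covered: preferential rate 11.5% applies instead.
The additional-duty order on 6764.06 targets Pelistan, not Karesta; it does not apply.
Duty = ¥52,303.29 × 11.5% = ¥6,014.88.
Line 3 (7131.17, Karesta, 960 units, ¥219,043.20):
Base rate for 7131.17 is ¥5.12/unit.
Origin Karesta is the FTA partner but 7131.17 is not on the preference list; base rate stands.
Duty = 960 × ¥5.12 = ¥4,915.20.
Total = ¥0.00 + ¥6,014.88 + ¥4,915.20 = ¥10,930.08.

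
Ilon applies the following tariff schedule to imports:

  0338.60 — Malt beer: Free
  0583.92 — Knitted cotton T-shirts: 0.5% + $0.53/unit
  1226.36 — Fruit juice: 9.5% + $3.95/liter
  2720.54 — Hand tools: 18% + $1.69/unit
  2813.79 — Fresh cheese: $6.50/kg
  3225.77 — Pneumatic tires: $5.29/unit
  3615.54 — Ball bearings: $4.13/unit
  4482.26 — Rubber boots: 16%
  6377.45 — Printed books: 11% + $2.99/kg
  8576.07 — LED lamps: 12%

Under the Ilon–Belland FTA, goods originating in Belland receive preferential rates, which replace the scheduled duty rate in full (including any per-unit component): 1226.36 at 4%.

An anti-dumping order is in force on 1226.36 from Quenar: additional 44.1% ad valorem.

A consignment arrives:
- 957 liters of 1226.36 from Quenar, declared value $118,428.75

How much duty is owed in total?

$67,257.96

Line 1 (1226.36, Quenar, 957 liters, $118,428.75):
Base rate for 1226.36 is 9.5% + $3.95/liter.
1226.36 has an FTA preferential rate, but origin Quenar is not Belland; base rate stands.
Additional duty on 1226.36 from Quenar: +44.1%. Applied ad valorem rate: 9.5% + 44.1% = 53.6%.
Duty = $118,428.75 × 53.6% + 957 × $3.95 = $67,257.96.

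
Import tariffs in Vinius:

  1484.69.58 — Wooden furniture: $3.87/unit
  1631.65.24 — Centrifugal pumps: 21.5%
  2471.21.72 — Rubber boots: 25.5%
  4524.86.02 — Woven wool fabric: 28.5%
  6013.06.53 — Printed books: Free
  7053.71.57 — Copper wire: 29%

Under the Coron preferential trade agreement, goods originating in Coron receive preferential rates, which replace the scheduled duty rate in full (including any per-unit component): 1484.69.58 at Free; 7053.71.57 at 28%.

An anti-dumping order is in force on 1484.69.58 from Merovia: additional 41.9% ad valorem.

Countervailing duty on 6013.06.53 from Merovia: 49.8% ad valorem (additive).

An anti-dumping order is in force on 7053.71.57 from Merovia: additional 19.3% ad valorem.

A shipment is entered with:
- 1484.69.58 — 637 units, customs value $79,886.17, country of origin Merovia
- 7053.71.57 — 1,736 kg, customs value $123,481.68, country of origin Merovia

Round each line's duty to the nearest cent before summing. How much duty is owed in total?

Line 1 (1484.69.58, Merovia, 637 units, $79,886.17):
Base rate for 1484.69.58 is $3.87/unit.
1484.69.58 has an FTA preferential rate, but origin Merovia is not Coron; base rate stands.
Additional duty on 1484.69.58 from Merovia: +41.9% ad valorem. Applied ad valorem rate = 41.9%.
Duty = $79,886.17 × 41.9% + 637 × $3.87 = $35,937.50.
Line 2 (7053.71.57, Merovia, 1,736 kg, $123,481.68):
Base rate for 7053.71.57 is 29%.
7053.71.57 has an FTA preferential rate, but origin Merovia is not Coron; base rate stands.
Additional duty on 7053.71.57 from Merovia: +19.3%. Applied ad valorem rate: 29% + 19.3% = 48.3%.
Duty = $123,481.68 × 48.3% = $59,641.65.
Total = $35,937.50 + $59,641.65 = $95,579.15.

$95,579.15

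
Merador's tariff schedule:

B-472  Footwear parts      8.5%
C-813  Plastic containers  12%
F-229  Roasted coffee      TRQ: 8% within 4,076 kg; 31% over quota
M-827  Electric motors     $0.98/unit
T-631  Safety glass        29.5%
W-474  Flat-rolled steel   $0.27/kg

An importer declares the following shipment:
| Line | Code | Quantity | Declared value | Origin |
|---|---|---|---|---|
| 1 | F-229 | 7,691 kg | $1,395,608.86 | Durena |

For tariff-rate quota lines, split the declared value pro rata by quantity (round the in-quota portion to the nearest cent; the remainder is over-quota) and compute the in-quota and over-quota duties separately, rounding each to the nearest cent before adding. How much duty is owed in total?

Line 1 (F-229, Durena, 7,691 kg, $1,395,608.86):
Code F-229 is under a tariff-rate quota (threshold 4,076 kg). In-quota: 4,076 kg at 8%; over-quota: 3,615 kg at 31%.
Pro-rata value split: in-quota = $1,395,608.86 × 4,076/7,691 = $739,630.96; over-quota = $1,395,608.86 − $739,630.96 = $655,977.90.
In-quota duty = $739,630.96 × 8% = $59,170.48. Over-quota duty = $655,977.90 × 31% = $203,353.15.
Line duty = $59,170.48 + $203,353.15 = $262,523.63.

$262,523.63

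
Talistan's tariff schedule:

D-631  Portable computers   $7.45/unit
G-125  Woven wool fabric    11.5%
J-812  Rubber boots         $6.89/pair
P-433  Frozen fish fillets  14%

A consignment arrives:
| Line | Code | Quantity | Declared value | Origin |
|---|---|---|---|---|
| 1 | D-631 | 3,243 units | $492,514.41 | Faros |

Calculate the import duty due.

$24,160.35

Line 1 (D-631, Faros, 3,243 units, $492,514.41):
Base rate for D-631 is $7.45/unit.
Duty = 3,243 × $7.45 = $24,160.35.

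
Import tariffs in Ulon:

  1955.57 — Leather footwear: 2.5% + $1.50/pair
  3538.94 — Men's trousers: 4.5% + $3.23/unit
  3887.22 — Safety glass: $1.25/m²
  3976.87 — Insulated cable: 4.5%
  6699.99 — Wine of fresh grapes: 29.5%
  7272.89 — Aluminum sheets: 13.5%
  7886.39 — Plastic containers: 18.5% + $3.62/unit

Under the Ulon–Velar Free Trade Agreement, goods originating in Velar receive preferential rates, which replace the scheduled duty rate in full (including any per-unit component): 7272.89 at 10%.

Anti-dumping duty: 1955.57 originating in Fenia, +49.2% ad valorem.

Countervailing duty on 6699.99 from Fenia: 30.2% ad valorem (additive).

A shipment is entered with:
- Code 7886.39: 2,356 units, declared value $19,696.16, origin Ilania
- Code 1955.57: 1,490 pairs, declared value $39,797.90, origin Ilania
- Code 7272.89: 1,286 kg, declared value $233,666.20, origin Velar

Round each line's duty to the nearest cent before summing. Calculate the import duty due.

Line 1 (7886.39, Ilania, 2,356 units, $19,696.16):
Base rate for 7886.39 is 18.5% + $3.62/unit.
Duty = $19,696.16 × 18.5% + 2,356 × $3.62 = $12,172.51.
Line 2 (1955.57, Ilania, 1,490 pairs, $39,797.90):
Base rate for 1955.57 is 2.5% + $1.50/pair.
The additional-duty order on 1955.57 targets Fenia, not Ilania; it does not apply.
Duty = $39,797.90 × 2.5% + 1,490 × $1.50 = $3,229.95.
Line 3 (7272.89, Velar, 1,286 kg, $233,666.20):
Base rate for 7272.89 is 13.5%.
Origin Velar qualifies under the Ulon–Velar agreement and 7272.89 is covered: preferential rate 10% applies instead.
Duty = $233,666.20 × 10% = $23,366.62.
Total = $12,172.51 + $3,229.95 + $23,366.62 = $38,769.08.

$38,769.08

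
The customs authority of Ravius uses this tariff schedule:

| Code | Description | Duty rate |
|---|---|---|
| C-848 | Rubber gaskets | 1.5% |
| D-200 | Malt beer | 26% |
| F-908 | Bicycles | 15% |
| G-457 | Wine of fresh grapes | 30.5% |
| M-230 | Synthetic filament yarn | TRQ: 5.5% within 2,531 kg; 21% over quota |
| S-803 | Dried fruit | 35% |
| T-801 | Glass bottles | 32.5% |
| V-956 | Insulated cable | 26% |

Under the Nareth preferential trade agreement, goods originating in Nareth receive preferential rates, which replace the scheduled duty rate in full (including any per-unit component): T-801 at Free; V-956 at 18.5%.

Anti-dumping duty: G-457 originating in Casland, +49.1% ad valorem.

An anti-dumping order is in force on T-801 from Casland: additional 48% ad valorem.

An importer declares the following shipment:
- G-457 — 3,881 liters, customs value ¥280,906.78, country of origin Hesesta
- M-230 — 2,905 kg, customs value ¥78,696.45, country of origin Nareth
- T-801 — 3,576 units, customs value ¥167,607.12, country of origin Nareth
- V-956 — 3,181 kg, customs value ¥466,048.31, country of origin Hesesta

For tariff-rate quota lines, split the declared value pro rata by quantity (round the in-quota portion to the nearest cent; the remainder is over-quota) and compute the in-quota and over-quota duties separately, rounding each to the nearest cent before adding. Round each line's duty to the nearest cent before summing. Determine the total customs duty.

¥212,747.84

Line 1 (G-457, Hesesta, 3,881 liters, ¥280,906.78):
Base rate for G-457 is 30.5%.
The additional-duty order on G-457 targets Casland, not Hesesta; it does not apply.
Duty = ¥280,906.78 × 30.5% = ¥85,676.57.
Line 2 (M-230, Nareth, 2,905 kg, ¥78,696.45):
Code M-230 is under a tariff-rate quota (threshold 2,531 kg). In-quota: 2,531 kg at 5.5%; over-quota: 374 kg at 21%.
Pro-rata value split: in-quota = ¥78,696.45 × 2,531/2,905 = ¥68,564.79; over-quota = ¥78,696.45 − ¥68,564.79 = ¥10,131.66.
In-quota duty = ¥68,564.79 × 5.5% = ¥3,771.06. Over-quota duty = ¥10,131.66 × 21% = ¥2,127.65.
Line duty = ¥3,771.06 + ¥2,127.65 = ¥5,898.71.
Line 3 (T-801, Nareth, 3,576 units, ¥167,607.12):
Base rate for T-801 is 32.5%.
Origin Nareth qualifies under the Ravius–Nareth agreement and T-801 is covered: preferential rate Free applies instead.
The additional-duty order on T-801 targets Casland, not Nareth; it does not apply.
Duty = ¥167,607.12 × 0% = ¥0.00.
Line 4 (V-956, Hesesta, 3,181 kg, ¥466,048.31):
Base rate for V-956 is 26%.
V-956 has an FTA preferential rate, but origin Hesesta is not Nareth; base rate stands.
Duty = ¥466,048.31 × 26% = ¥121,172.56.
Total = ¥85,676.57 + ¥5,898.71 + ¥0.00 + ¥121,172.56 = ¥212,747.84.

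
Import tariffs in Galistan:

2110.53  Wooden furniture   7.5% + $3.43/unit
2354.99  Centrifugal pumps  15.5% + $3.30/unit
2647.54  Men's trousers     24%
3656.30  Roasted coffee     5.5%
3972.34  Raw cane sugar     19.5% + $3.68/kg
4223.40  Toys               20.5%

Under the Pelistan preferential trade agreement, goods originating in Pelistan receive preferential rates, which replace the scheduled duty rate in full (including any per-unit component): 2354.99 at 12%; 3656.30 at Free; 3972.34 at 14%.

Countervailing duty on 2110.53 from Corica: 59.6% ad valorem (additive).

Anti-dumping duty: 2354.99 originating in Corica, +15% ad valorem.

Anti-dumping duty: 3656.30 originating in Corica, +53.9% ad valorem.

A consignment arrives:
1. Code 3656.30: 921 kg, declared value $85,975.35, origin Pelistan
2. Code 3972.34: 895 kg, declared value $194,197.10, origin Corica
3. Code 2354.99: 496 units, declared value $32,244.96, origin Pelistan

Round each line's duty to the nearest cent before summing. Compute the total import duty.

$45,031.43

Line 1 (3656.30, Pelistan, 921 kg, $85,975.35):
Base rate for 3656.30 is 5.5%.
Origin Pelistan qualifies under the Galistan–Pelistan agreement and 3656.30 is covered: preferential rate Free applies instead.
The additional-duty order on 3656.30 targets Corica, not Pelistan; it does not apply.
Duty = $85,975.35 × 0% = $0.00.
Line 2 (3972.34, Corica, 895 kg, $194,197.10):
Base rate for 3972.34 is 19.5% + $3.68/kg.
3972.34 has an FTA preferential rate, but origin Corica is not Pelistan; base rate stands.
Duty = $194,197.10 × 19.5% + 895 × $3.68 = $41,162.03.
Line 3 (2354.99, Pelistan, 496 units, $32,244.96):
Base rate for 2354.99 is 15.5% + $3.30/unit.
Origin Pelistan qualifies under the Galistan–Pelistan agreement and 2354.99 is covered: preferential rate 12% applies instead.
The additional-duty order on 2354.99 targets Corica, not Pelistan; it does not apply.
Duty = $32,244.96 × 12% = $3,869.40.
Total = $0.00 + $41,162.03 + $3,869.40 = $45,031.43.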